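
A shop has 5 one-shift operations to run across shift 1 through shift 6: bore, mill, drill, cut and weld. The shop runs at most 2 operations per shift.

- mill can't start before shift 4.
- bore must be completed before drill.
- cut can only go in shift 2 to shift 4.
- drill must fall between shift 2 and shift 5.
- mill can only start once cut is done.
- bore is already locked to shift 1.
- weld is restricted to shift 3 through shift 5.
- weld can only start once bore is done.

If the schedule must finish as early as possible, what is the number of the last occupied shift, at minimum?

shift 4

The precedence chain requires at least 2 distinct shifts.
With at most 2 per shift and 5 operations, at least 3 shifts are needed.
mill can't be placed before shift 4, so the schedule must run through at least shift 4.
4 works (last occupied shift: shift 4): for example cut in shift 2, weld in shift 3, bore in shift 1, drill in shift 2, mill in shift 4.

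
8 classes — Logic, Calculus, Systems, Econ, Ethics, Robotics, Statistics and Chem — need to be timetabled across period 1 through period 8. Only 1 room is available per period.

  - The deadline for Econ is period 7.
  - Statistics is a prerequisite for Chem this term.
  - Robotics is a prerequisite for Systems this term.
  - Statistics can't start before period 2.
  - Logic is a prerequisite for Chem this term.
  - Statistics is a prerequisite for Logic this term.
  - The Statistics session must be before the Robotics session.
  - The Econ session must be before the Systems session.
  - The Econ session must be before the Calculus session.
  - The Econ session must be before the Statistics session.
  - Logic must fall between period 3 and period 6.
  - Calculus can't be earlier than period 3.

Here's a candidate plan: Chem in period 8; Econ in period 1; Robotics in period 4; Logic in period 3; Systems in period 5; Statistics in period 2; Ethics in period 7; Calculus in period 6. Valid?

Yes

Robotics is a prerequisite for Systems this term — holds.
The deadline for Econ is period 7 — holds.
The Statistics session must be before the Robotics session — holds.
The Econ session must be before the Systems session — holds.
Statistics is a prerequisite for Logic this term — holds.
Logic is a prerequisite for Chem this term — holds.
Calculus can't be earlier than period 3 — holds.
The Econ session must be before the Calculus session — holds.
Logic must fall between period 3 and period 6 — holds.
Statistics is a prerequisite for Chem this term — holds.
The Econ session must be before the Statistics session — holds.
Only 1 room is available per period — holds.
Statistics can't start before period 2 — holds.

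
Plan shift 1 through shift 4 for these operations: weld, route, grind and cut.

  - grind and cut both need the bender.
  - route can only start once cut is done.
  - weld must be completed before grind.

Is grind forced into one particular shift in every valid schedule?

grind can be shift 2 (e.g. grind in shift 2, weld in shift 1, cut in shift 1, route in shift 2) or shift 3 (e.g. route in shift 2, weld in shift 1, cut in shift 1, grind in shift 3).

No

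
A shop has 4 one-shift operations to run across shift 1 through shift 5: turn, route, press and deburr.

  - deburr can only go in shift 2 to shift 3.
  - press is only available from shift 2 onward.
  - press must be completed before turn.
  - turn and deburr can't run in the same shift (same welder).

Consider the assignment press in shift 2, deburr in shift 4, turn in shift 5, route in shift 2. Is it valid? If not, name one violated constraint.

Invalid. deburr can only go in shift 2 to shift 3.

deburr can only go in shift 2 to shift 3 — violated.
press must be completed before turn — holds.
turn and deburr can't run in the same shift (same welder) — holds.
press is only available from shift 2 onward — holds.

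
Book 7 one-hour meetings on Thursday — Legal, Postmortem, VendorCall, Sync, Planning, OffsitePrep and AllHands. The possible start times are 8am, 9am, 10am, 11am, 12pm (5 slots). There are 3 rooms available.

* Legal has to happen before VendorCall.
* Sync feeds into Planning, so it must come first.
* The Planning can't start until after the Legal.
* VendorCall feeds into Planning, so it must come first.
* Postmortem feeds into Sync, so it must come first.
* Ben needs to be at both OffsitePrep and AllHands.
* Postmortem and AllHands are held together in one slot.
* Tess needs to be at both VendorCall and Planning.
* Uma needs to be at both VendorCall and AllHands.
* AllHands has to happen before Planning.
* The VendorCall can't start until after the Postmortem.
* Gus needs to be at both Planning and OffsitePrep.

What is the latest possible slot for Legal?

Downstream work caps Legal at 10am.
Legal at 10am is achievable: AllHands=8am; OffsitePrep=9am; Legal=10am; Postmortem=8am; VendorCall=11am; Sync=9am; Planning=12pm.

10am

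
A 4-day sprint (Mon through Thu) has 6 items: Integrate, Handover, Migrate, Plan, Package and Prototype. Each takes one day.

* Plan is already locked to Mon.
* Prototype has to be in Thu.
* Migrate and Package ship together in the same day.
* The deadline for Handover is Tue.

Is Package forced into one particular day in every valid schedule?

Package can be Mon (e.g. Integrate in Mon; Package in Mon; Migrate in Mon; Prototype in Thu; Plan in Mon; Handover in Mon) or Tue (e.g. Package=Tue; Handover=Mon; Prototype=Thu; Plan=Mon; Migrate=Tue; Integrate=Mon).

No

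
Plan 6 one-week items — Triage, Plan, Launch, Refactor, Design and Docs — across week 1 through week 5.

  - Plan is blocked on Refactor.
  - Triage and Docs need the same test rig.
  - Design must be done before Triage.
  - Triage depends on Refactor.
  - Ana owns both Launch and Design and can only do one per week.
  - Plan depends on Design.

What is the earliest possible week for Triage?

Precedence pushes Triage to at least week 2.
Triage at week 2 is achievable: Docs=week 1, Launch=week 2, Triage=week 2, Design=week 1, Plan=week 2, Refactor=week 1.

week 2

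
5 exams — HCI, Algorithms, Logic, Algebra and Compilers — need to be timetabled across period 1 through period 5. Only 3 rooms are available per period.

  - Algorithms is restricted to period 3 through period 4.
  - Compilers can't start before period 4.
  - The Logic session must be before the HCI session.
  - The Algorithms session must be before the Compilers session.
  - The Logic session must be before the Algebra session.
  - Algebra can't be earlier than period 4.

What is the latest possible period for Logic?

Downstream work caps Logic at period 4.
Logic at period 4 is achievable: HCI in period 5; Algorithms in period 3; Logic in period 4; Algebra in period 5; Compilers in period 4.

period 4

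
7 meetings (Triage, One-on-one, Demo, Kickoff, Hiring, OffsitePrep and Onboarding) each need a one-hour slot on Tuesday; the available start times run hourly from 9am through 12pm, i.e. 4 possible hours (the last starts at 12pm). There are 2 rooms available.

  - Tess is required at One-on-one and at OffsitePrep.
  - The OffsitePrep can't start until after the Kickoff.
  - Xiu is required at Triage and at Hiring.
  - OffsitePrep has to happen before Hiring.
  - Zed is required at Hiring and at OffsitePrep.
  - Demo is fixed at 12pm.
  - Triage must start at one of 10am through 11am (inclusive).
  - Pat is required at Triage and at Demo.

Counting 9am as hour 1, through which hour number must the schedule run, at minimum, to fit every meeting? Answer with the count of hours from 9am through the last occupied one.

The precedence chain requires at least 3 distinct hours.
With at most 2 per hour and 7 meetings, at least 4 hours are needed.
Demo can't be placed before 12pm — that is hour 4 counting from 9am — so the schedule must run through at least 4 hours.
4 works (last occupied hour: 12pm): for example Onboarding -> 11am; Kickoff -> 9am; One-on-one -> 9am; Triage -> 10am; Hiring -> 11am; Demo -> 12pm; OffsitePrep -> 10am.

4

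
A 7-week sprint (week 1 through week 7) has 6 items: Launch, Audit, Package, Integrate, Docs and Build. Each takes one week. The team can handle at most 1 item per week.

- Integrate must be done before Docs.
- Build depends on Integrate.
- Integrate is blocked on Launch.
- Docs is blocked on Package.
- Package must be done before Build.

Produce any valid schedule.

Audit=week 6; Launch=week 1; Package=week 3; Integrate=week 2; Build=week 5; Docs=week 4

Checking: Integrate(week 2) before Docs(week 4); Launch(week 1) before Integrate(week 2); Package(week 3) before Build(week 5); Integrate(week 2) before Build(week 5); Package(week 3) before Docs(week 4); max 1 per week (cap 1).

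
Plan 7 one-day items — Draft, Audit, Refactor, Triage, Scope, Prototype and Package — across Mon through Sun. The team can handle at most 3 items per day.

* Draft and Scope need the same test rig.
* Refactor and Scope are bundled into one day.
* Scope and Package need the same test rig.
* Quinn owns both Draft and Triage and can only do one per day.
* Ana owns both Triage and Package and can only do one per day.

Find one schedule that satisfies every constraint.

Package=Wed; Prototype=Mon; Audit=Mon; Scope=Tue; Triage=Tue; Draft=Mon; Refactor=Tue

Checking: Draft(Mon) != Scope(Tue); Scope(Tue) != Package(Wed); Triage(Tue) != Package(Wed); Draft(Mon) != Triage(Tue); Refactor = Scope = Tue; max 3 per day (cap 3).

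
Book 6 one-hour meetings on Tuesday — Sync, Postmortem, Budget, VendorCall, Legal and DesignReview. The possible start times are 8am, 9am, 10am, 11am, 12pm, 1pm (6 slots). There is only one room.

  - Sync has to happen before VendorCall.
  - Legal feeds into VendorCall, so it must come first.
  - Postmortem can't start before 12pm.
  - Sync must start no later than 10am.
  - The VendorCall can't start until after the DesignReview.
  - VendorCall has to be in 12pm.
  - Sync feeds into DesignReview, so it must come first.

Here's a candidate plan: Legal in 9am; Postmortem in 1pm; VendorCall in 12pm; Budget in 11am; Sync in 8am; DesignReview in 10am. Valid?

Yes

Sync feeds into DesignReview, so it must come first — holds.
Postmortem can't start before 12pm — holds.
There is only one room — holds.
The VendorCall can't start until after the DesignReview — holds.
Sync must start no later than 10am — holds.
Legal feeds into VendorCall, so it must come first — holds.
VendorCall has to be in 12pm — holds.
Sync has to happen before VendorCall — holds.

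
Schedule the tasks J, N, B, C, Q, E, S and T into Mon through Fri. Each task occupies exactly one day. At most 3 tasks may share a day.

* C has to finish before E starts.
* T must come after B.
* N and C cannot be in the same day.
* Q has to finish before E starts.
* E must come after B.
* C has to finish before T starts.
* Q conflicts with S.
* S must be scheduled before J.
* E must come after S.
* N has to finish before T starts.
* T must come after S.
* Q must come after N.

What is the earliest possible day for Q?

Tue

Precedence pushes Q to at least Tue; downstream work caps Q at Thu.
Q at Tue is achievable: E -> Wed; C -> Tue; B -> Mon; S -> Mon; Q -> Tue; T -> Wed; N -> Mon; J -> Tue.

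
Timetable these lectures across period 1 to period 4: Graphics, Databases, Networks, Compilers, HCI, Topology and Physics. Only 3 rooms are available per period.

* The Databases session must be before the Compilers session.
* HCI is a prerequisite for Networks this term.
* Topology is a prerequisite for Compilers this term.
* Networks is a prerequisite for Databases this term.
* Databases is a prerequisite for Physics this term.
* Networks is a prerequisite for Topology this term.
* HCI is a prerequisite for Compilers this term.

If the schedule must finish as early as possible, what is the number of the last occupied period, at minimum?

4

The precedence chain requires at least 4 distinct periods.
With at most 3 per period and 7 lectures, at least 3 periods are needed.
4 works (last occupied period: period 4): for example Networks=period 2, Graphics=period 1, Compilers=period 4, Topology=period 3, HCI=period 1, Databases=period 3, Physics=period 4.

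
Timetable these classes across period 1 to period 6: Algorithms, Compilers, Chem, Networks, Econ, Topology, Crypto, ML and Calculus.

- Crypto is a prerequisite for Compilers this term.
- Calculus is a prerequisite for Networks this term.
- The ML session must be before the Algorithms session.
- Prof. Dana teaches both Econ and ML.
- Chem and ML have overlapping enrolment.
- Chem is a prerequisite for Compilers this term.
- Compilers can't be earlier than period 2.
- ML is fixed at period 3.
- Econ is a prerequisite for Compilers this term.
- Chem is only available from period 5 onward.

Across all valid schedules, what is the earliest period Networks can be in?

Precedence pushes Networks to at least period 2.
Networks at period 2 is achievable: Topology -> period 1, Calculus -> period 1, Econ -> period 1, Networks -> period 2, Chem -> period 5, Compilers -> period 6, Crypto -> period 1, ML -> period 3, Algorithms -> period 4.

period 2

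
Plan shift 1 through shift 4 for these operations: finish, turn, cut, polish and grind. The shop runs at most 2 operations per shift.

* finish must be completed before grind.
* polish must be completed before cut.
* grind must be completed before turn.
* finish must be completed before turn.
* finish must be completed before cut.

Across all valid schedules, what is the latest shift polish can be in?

shift 3

Downstream work caps polish at shift 3.
polish at shift 3 is achievable: turn -> shift 3, finish -> shift 1, cut -> shift 4, grind -> shift 2, polish -> shift 3.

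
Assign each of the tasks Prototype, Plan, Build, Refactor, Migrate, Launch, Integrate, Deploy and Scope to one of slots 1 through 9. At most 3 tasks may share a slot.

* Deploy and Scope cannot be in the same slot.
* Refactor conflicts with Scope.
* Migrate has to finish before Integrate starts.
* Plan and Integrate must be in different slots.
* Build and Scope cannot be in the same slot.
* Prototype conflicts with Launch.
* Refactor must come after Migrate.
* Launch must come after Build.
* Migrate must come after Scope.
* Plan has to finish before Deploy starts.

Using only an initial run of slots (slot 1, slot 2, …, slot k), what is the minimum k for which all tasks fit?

3

The precedence chain requires at least 3 distinct slots.
With at most 3 per slot and 9 tasks, at least 3 slots are needed.
3 works (last occupied slot: 3): for example Migrate in 2, Integrate in 3, Plan in 1, Launch in 3, Scope in 1, Deploy in 2, Refactor in 3, Prototype in 1, Build in 2.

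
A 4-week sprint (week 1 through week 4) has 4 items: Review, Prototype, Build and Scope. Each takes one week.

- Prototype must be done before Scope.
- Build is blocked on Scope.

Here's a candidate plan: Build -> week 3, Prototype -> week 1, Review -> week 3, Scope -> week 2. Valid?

Prototype must be done before Scope — holds.
Build is blocked on Scope — holds.

Yes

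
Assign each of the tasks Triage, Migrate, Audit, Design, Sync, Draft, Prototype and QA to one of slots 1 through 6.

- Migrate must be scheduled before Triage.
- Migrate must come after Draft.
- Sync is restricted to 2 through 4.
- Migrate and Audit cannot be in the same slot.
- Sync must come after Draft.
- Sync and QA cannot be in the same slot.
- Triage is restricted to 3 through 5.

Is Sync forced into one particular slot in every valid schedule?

Sync can be 2 (e.g. Draft=1, Prototype=1, QA=1, Design=1, Audit=1, Sync=2, Migrate=2, Triage=3) or 3 (e.g. Prototype -> 1; QA -> 1; Audit -> 1; Triage -> 3; Draft -> 1; Sync -> 3; Migrate -> 2; Design -> 1).

No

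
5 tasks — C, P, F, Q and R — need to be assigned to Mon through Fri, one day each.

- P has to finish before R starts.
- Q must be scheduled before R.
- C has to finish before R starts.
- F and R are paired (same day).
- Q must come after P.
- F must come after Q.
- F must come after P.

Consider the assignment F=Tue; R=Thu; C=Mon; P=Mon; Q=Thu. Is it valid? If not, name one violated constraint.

No — it violates: F must come after Q

C has to finish before R starts — holds.
F must come after P — holds.
F must come after Q — violated.
P has to finish before R starts — holds.
Q must come after P — holds.
F and R are paired (same day) — violated.
Q must be scheduled before R — violated.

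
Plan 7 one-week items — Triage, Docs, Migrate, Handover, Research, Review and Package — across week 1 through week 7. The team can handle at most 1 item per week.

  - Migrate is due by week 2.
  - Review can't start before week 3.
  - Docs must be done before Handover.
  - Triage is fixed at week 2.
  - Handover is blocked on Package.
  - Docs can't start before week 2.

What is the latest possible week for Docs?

Docs is available from week 2; downstream work caps Docs at week 6.
Docs at week 6 is achievable: Triage in week 2; Handover in week 7; Research in week 5; Migrate in week 1; Package in week 4; Review in week 3; Docs in week 6.

week 6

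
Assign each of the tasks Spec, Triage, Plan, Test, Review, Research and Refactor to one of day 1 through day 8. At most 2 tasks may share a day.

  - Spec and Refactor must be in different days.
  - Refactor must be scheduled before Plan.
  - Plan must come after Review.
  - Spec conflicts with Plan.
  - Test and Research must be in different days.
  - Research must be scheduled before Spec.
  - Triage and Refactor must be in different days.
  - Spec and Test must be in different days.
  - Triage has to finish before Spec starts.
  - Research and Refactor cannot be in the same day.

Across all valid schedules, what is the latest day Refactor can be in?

Downstream work caps Refactor at day 7.
Refactor at day 7 is achievable: Review=day 2; Research=day 1; Refactor=day 7; Triage=day 1; Spec=day 2; Test=day 3; Plan=day 8.

day 7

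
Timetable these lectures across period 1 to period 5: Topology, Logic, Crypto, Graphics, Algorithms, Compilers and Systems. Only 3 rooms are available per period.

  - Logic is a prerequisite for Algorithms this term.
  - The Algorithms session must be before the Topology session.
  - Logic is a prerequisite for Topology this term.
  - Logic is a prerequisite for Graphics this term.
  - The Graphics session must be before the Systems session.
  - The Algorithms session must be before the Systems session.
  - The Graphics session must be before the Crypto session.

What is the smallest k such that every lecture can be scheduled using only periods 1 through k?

The precedence chain requires at least 3 distinct periods.
With at most 3 per period and 7 lectures, at least 3 periods are needed.
3 works (last occupied period: period 3): for example Systems=period 3, Logic=period 1, Crypto=period 3, Compilers=period 1, Algorithms=period 2, Topology=period 3, Graphics=period 2.

3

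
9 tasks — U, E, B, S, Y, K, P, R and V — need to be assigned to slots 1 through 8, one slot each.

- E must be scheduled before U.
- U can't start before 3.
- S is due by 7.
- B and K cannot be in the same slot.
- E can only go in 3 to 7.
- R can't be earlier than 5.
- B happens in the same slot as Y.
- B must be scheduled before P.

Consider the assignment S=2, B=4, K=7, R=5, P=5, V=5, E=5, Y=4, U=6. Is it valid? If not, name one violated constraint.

Yes

E can only go in 3 to 7 — holds.
R can't be earlier than 5 — holds.
B and K cannot be in the same slot — holds.
E must be scheduled before U — holds.
U can't start before 3 — holds.
B happens in the same slot as Y — holds.
S is due by 7 — holds.
B must be scheduled before P — holds.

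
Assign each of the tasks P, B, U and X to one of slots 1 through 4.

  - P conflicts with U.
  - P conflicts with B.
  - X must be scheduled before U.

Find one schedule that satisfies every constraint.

X -> 1, P -> 1, B -> 2, U -> 2

Checking: X(1) before U(2); P(1) != B(2); P(1) != U(2).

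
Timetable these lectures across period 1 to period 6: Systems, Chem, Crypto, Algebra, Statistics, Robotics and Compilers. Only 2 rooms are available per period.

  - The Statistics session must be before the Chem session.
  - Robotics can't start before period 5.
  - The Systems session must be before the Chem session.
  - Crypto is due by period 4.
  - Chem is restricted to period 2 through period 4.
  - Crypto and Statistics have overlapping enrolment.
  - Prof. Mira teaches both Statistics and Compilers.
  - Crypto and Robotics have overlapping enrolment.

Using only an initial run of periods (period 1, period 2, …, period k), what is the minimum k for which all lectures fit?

5 periods

The precedence chain requires at least 2 distinct periods.
With at most 2 per period and 7 lectures, at least 4 periods are needed.
Robotics can't be placed before period 5, so the schedule must run through at least period 5.
5 works (last occupied period: period 5): for example Systems -> period 1; Crypto -> period 2; Algebra -> period 3; Statistics -> period 1; Chem -> period 2; Compilers -> period 3; Robotics -> period 5.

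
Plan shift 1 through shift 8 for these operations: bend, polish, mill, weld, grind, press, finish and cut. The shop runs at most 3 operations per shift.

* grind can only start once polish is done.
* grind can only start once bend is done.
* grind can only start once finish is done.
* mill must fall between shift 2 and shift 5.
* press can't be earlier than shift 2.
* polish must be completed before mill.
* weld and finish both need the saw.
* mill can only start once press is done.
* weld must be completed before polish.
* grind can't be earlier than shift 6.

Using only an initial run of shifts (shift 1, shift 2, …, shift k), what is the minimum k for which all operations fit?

6 shifts

The precedence chain requires at least 3 distinct shifts.
With at most 3 per shift and 8 operations, at least 3 shifts are needed.
grind can't be placed before shift 6, so the schedule must run through at least shift 6.
6 works (last occupied shift: shift 6): for example polish -> shift 2; press -> shift 2; grind -> shift 6; cut -> shift 1; bend -> shift 1; weld -> shift 1; mill -> shift 3; finish -> shift 2.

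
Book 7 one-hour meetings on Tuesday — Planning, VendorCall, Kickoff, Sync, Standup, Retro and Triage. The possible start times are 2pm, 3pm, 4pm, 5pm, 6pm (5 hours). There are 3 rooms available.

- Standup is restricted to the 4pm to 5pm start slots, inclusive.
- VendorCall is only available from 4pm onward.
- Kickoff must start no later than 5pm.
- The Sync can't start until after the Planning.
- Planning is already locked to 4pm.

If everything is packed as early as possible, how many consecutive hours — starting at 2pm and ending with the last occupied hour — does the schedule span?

The precedence chain requires at least 2 distinct hours.
With at most 3 per hour and 7 meetings, at least 3 hours are needed.
Propagating the time windows through the other constraints, Sync can't land before 5pm — that is hour 4 counting from 2pm — so the schedule must run through at least 4 hours.
4 works (last occupied hour: 5pm): for example Standup in 4pm, Sync in 5pm, Planning in 4pm, Triage in 2pm, Kickoff in 2pm, VendorCall in 4pm, Retro in 2pm.

4 hours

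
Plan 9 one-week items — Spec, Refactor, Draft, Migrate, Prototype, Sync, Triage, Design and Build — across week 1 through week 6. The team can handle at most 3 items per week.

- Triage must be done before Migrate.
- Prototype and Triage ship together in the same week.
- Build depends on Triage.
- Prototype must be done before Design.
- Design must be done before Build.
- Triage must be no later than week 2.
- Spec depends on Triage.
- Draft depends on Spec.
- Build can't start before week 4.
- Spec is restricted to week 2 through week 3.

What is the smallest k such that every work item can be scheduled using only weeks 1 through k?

4

The precedence chain requires at least 3 distinct weeks.
With at most 3 per week and 9 work items, at least 3 weeks are needed.
Build can't be placed before week 4, so the schedule must run through at least week 4.
4 works (last occupied week: week 4): for example Spec -> week 2, Draft -> week 3, Triage -> week 1, Sync -> week 3, Build -> week 4, Prototype -> week 1, Design -> week 2, Migrate -> week 2, Refactor -> week 1.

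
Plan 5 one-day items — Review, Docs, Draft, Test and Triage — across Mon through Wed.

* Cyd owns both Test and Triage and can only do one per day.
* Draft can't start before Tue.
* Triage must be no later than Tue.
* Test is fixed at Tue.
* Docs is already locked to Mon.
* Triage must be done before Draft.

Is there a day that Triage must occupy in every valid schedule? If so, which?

Mon

Triage's window is Mon–Tue.
Test is fixed at Tue, and Triage can't share a day with Test.
So Triage must be Mon.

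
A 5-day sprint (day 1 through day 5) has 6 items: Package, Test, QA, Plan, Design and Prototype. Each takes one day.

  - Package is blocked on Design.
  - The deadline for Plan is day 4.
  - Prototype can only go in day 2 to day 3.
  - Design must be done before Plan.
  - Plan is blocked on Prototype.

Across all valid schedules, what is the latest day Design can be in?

day 3

Downstream work caps Design at day 3.
Design at day 3 is achievable: Package in day 4; QA in day 1; Plan in day 4; Prototype in day 2; Design in day 3; Test in day 1.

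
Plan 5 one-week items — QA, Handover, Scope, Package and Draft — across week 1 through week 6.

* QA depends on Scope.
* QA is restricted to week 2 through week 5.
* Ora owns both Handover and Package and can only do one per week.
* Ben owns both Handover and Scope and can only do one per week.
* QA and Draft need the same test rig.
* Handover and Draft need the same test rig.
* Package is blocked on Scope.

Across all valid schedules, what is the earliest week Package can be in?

week 2

Precedence pushes Package to at least week 2.
Package at week 2 is achievable: Handover=week 3; QA=week 2; Scope=week 1; Draft=week 1; Package=week 2.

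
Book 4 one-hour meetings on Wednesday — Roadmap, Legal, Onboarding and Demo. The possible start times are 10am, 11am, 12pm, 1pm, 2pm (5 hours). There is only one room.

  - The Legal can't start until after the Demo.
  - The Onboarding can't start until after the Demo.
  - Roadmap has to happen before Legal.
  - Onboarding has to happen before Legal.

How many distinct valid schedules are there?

Splitting on Roadmap: it can be 10am (4), 11am (4), 12pm (4), 1pm (3). Listing each branch's schedules as (Legal, Onboarding, Demo):
Roadmap=10am: (1pm,12pm,11am) (2pm,12pm,11am) (2pm,1pm,11am) (2pm,1pm,12pm) — 4.
Roadmap=11am: (1pm,12pm,10am) (2pm,12pm,10am) (2pm,1pm,10am) (2pm,1pm,12pm) — 4.
Roadmap=12pm: (1pm,11am,10am) (2pm,11am,10am) (2pm,1pm,10am) (2pm,1pm,11am) — 4.
Roadmap=1pm: (2pm,11am,10am) (2pm,12pm,10am) (2pm,12pm,11am) — 3.
Summing: 4 + 4 + 4 + 3 = 15.

15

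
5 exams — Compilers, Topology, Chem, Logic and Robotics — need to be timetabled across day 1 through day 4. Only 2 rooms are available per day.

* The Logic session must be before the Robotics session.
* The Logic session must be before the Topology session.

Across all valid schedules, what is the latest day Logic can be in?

day 3

Downstream work caps Logic at day 3.
Logic at day 3 is achievable: Compilers=day 1; Topology=day 4; Chem=day 1; Logic=day 3; Robotics=day 4.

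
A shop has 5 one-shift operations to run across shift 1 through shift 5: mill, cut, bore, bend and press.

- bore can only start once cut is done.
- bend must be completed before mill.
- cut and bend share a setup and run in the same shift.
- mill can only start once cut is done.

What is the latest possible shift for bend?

Downstream work caps bend at shift 4.
bend at shift 4 is achievable: bend=shift 4; bore=shift 5; press=shift 1; mill=shift 5; cut=shift 4.

shift 4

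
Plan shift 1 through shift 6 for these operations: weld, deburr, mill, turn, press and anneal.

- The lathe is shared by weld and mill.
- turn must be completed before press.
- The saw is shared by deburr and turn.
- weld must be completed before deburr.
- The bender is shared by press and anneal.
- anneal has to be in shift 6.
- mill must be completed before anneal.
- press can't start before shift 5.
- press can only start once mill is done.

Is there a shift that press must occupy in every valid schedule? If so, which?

press's window is shift 5–shift 6.
anneal is fixed at shift 6, and press can't share a shift with anneal.
So press must be shift 5.

shift 5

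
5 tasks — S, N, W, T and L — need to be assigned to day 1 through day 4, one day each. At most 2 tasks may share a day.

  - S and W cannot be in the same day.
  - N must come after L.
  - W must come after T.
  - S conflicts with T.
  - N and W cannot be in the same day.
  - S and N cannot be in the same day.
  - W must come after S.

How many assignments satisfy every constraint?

19

Splitting on S: it can be day 1 (10), day 2 (7), day 3 (2). Listing each branch's schedules as (N, W, T, L) by day number:
S=day 1: (2,3,2,1) (2,4,2,1) (2,4,3,1) (3,4,2,1) (3,4,2,2) (3,4,3,1) (3,4,3,2) (4,3,2,1) (4,3,2,2) (4,3,2,3) — 10.
S=day 2: (3,4,1,1) (3,4,1,2) (3,4,3,1) (3,4,3,2) (4,3,1,1) (4,3,1,2) (4,3,1,3) — 7.
S=day 3: (2,4,1,1) (2,4,2,1) — 2.
Summing: 10 + 7 + 2 = 19.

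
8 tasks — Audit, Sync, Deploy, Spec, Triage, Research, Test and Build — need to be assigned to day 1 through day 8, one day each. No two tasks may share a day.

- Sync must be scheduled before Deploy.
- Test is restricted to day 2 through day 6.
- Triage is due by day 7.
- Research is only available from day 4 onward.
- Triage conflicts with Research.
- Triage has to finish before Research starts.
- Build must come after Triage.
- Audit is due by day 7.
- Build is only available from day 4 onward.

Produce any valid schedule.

Spec=day 8, Sync=day 6, Build=day 5, Triage=day 1, Research=day 4, Test=day 2, Audit=day 3, Deploy=day 7

Checking: Sync(day 6) before Deploy(day 7); Triage(day 1) before Research(day 4); Triage(day 1) before Build(day 5); Triage(day 1) != Research(day 4); Test=day 2 in [day 2,day 6]; Audit=day 3 in [day 1,day 7]; Build=day 5 in [day 4,day 8]; Research=day 4 in [day 4,day 8]; Triage=day 1 in [day 1,day 7]; max 1 per day (cap 1).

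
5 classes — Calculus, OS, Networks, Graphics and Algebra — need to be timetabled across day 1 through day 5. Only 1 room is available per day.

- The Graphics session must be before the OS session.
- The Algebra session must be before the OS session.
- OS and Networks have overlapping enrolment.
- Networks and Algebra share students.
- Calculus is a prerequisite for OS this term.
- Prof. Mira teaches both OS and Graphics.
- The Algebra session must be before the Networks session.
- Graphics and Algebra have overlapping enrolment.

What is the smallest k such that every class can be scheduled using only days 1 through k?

The precedence chain requires at least 2 distinct days.
With at most 1 per day and 5 classes, at least 5 days are needed.
5 works (last occupied day: day 5): for example Algebra=day 1; Calculus=day 2; Networks=day 5; Graphics=day 3; OS=day 4.

5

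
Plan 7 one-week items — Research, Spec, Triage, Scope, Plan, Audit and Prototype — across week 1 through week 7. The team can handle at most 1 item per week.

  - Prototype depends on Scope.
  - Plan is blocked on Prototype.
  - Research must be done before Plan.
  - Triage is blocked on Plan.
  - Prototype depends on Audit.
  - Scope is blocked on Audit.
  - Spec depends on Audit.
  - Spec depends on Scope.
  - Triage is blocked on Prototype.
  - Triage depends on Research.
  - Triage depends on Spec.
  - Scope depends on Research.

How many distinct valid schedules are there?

6

Splitting on Research: it can be week 1 (3), week 2 (3). Listing each branch's schedules as (Spec, Triage, Scope, Plan, Audit, Prototype) by week number:
Research=week 1: (4,7,3,6,2,5) (5,7,3,6,2,4) (6,7,3,5,2,4) — 3.
Research=week 2: (4,7,3,6,1,5) (5,7,3,6,1,4) (6,7,3,5,1,4) — 3.
Summing: 3 + 3 = 6.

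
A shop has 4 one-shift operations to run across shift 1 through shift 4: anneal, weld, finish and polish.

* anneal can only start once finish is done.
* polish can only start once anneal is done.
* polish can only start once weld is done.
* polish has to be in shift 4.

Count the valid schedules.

9

Splitting on anneal: it can be shift 2 (3), shift 3 (6). Listing each branch's schedules as (weld, finish, polish) by shift number:
anneal=shift 2: (1,1,4) (2,1,4) (3,1,4) — 3.
anneal=shift 3: (1,1,4) (1,2,4) (2,1,4) (2,2,4) (3,1,4) (3,2,4) — 6.
Summing: 3 + 6 = 9.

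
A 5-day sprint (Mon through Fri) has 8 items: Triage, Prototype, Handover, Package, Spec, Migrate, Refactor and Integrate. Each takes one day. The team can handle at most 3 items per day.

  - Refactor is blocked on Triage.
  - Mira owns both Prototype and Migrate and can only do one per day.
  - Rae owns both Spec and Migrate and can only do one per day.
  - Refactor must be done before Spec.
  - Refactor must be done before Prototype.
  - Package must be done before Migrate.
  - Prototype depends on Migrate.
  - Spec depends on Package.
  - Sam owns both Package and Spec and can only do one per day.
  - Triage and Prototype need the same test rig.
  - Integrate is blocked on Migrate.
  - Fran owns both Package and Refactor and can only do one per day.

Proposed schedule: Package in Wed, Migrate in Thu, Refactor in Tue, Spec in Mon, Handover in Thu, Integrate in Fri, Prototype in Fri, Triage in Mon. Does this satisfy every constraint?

No. Spec depends on Package is not satisfied.

Package must be done before Migrate — holds.
Integrate is blocked on Migrate — holds.
Triage and Prototype need the same test rig — holds.
Prototype depends on Migrate — holds.
Refactor is blocked on Triage — holds.
Refactor must be done before Spec — violated.
Fran owns both Package and Refactor and can only do one per day — holds.
The team can handle at most 3 items per day — holds.
Sam owns both Package and Spec and can only do one per day — holds.
Refactor must be done before Prototype — holds.
Mira owns both Prototype and Migrate and can only do one per day — holds.
Spec depends on Package — violated.
Rae owns both Spec and Migrate and can only do one per day — holds.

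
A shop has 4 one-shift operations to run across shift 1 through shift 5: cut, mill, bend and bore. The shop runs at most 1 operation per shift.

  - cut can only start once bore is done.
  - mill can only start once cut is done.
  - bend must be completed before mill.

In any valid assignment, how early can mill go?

Precedence pushes mill to at least shift 3.
mill at shift 4 is achievable: cut=shift 2, bend=shift 3, mill=shift 4, bore=shift 1.
Nothing earlier works — the capacity limit rule out every shift before shift 4.

shift 4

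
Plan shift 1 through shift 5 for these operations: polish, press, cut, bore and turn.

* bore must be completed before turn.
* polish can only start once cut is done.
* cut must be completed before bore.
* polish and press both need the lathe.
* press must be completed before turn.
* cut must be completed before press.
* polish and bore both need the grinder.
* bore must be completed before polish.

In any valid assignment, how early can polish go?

shift 3

Precedence pushes polish to at least shift 3.
polish at shift 3 is achievable: bore=shift 2; polish=shift 3; press=shift 2; cut=shift 1; turn=shift 3.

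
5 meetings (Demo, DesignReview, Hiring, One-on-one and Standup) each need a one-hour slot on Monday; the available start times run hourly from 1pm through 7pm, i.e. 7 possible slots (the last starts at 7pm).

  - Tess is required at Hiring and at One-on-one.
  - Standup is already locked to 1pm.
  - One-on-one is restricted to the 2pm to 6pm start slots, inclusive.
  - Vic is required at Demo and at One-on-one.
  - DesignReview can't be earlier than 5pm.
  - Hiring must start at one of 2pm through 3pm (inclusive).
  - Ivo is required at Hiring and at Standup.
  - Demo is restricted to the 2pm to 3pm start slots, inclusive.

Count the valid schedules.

42

Splitting on Demo: it can be 2pm (21), 3pm (21). Listing each branch's schedules as (DesignReview, Hiring, One-on-one, Standup):
Demo=2pm: (5pm,2pm,3pm,1pm) (5pm,2pm,4pm,1pm) (5pm,2pm,5pm,1pm) (5pm,2pm,6pm,1pm) (5pm,3pm,4pm,1pm) (5pm,3pm,5pm,1pm) (5pm,3pm,6pm,1pm) (6pm,2pm,3pm,1pm) (6pm,2pm,4pm,1pm) (6pm,2pm,5pm,1pm) (6pm,2pm,6pm,1pm) (6pm,3pm,4pm,1pm) (6pm,3pm,5pm,1pm) (6pm,3pm,6pm,1pm) (7pm,2pm,3pm,1pm) (7pm,2pm,4pm,1pm) (7pm,2pm,5pm,1pm) (7pm,2pm,6pm,1pm) (7pm,3pm,4pm,1pm) (7pm,3pm,5pm,1pm) (7pm,3pm,6pm,1pm) — 21.
Demo=3pm: (5pm,2pm,4pm,1pm) (5pm,2pm,5pm,1pm) (5pm,2pm,6pm,1pm) (5pm,3pm,2pm,1pm) (5pm,3pm,4pm,1pm) (5pm,3pm,5pm,1pm) (5pm,3pm,6pm,1pm) (6pm,2pm,4pm,1pm) (6pm,2pm,5pm,1pm) (6pm,2pm,6pm,1pm) (6pm,3pm,2pm,1pm) (6pm,3pm,4pm,1pm) (6pm,3pm,5pm,1pm) (6pm,3pm,6pm,1pm) (7pm,2pm,4pm,1pm) (7pm,2pm,5pm,1pm) (7pm,2pm,6pm,1pm) (7pm,3pm,2pm,1pm) (7pm,3pm,4pm,1pm) (7pm,3pm,5pm,1pm) (7pm,3pm,6pm,1pm) — 21.
Summing: 21 + 21 = 42.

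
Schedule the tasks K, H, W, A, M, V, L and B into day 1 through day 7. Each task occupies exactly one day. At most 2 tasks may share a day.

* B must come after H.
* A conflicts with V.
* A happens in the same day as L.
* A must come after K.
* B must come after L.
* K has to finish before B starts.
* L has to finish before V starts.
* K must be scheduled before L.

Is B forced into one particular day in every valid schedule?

B can be day 3 (e.g. K in day 1, L in day 2, B in day 3, M in day 4, H in day 1, W in day 4, V in day 3, A in day 2) or day 4 (e.g. B in day 4, A in day 2, L in day 2, M in day 4, H in day 1, V in day 3, W in day 3, K in day 1).

No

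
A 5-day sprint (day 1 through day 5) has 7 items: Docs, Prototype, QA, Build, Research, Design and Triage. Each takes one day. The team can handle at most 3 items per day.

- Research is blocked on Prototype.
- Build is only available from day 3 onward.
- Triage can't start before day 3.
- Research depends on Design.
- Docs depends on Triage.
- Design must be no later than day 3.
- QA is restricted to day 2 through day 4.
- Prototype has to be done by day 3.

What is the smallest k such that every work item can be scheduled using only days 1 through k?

4

The precedence chain requires at least 2 distinct days.
With at most 3 per day and 7 work items, at least 3 days are needed.
Propagating the time windows through the other constraints, Docs can't land before day 4, so the schedule must run through at least day 4.
4 works (last occupied day: day 4): for example Research in day 2; Docs in day 4; Build in day 3; Prototype in day 1; Triage in day 3; Design in day 1; QA in day 2.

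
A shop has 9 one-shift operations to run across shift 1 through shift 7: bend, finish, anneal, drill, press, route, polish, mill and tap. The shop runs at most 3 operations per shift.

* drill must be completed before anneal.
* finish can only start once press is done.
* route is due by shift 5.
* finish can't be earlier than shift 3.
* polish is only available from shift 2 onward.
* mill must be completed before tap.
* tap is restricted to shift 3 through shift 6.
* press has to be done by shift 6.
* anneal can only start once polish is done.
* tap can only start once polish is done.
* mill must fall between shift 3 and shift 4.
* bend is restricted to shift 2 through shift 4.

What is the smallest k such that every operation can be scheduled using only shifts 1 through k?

The precedence chain requires at least 2 distinct shifts.
With at most 3 per shift and 9 operations, at least 3 shifts are needed.
Propagating the time windows through the other constraints, tap can't land before shift 4, so the schedule must run through at least shift 4.
4 works (last occupied shift: shift 4): for example bend=shift 2, drill=shift 1, mill=shift 3, route=shift 1, finish=shift 3, press=shift 1, polish=shift 2, tap=shift 4, anneal=shift 3.

4 shifts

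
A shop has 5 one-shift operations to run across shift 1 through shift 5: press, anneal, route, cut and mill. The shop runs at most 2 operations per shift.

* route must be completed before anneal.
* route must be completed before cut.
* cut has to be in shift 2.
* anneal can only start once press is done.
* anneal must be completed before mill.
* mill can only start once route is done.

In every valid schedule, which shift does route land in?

shift 1

Downstream work caps route at shift 1.
So route is pinned to shift 1.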